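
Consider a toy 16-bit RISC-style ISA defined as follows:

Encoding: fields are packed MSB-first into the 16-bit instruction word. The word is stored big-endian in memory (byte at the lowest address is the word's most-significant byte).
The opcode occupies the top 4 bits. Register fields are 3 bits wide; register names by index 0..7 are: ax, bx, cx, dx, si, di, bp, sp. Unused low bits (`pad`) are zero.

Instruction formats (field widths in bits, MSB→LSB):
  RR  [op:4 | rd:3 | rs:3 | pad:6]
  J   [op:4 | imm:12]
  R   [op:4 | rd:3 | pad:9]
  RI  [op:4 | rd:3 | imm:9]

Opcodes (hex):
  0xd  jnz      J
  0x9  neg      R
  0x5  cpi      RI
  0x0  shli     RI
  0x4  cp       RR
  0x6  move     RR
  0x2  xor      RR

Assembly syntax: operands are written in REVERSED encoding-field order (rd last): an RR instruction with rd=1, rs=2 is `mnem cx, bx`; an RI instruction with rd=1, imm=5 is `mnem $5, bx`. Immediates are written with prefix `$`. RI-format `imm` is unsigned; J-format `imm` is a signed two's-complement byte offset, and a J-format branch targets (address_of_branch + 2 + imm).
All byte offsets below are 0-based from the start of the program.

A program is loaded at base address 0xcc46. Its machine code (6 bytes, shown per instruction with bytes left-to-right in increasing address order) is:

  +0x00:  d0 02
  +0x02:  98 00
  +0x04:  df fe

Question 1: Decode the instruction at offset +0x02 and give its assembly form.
@+02  big-endian(98 00) = 0x9800
  op=0x9800>>12=0x9 ⇒ neg (R)
  rd@[11:9]=0x4 ⇒ si

neg si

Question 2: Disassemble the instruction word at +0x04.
jnz $-2

@+04  big-endian(df fe) = 0xdffe
  top 4b → 0xd → jnz [J]
  [11:0] imm=4094 (s12→-2) = $-2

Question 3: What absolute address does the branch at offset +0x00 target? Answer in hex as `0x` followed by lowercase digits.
0xcc4a

off 0x00: read d0 02 as big → 0xd002
  opcode bits[15:12]=0xd: jnz/J
  imm: (w>>0)&0xfff=0x2 → $2
  target = base 0xcc46 + off 0x00 + 2 + imm 2 = 0xcc4a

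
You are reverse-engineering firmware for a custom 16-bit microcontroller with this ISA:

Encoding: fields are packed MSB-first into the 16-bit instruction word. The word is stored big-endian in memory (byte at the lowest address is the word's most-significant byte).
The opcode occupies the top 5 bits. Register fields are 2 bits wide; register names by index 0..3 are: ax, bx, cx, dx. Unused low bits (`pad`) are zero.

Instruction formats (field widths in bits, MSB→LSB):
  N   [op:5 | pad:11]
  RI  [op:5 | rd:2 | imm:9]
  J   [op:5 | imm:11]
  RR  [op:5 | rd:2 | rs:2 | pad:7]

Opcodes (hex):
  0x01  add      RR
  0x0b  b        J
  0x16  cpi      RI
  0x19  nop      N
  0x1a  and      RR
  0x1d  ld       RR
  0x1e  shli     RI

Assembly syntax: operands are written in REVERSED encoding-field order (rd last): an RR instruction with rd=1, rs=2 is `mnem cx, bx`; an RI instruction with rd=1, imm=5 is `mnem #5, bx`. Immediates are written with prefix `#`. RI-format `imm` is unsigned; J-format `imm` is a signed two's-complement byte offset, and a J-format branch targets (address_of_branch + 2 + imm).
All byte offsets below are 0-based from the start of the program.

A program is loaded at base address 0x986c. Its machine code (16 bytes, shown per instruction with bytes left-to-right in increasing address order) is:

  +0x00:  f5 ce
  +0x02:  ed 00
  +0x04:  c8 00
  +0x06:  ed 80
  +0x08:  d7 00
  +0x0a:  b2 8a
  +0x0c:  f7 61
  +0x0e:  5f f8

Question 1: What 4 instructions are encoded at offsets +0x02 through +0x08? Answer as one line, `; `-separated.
[02] ed 00 → 0xed00
  opcode bits[15:11]=0x1d: ld/RR
  rd@[10:9]=0x2 ⇒ cx
  rs@[8:7]=0x2 ⇒ cx
[04] c8 00 → 0xc800
  opcode bits[15:11]=0x19: nop/N
[06] ed 80 → 0xed80
  opcode bits[15:11]=0x1d: ld/RR
  rd@[10:9]=0x2 ⇒ cx
  rs@[8:7]=0x3 ⇒ dx
[08] d7 00 → 0xd700
  opcode bits[15:11]=0x1a: and/RR
  rd@[10:9]=0x3 ⇒ dx
  rs@[8:7]=0x2 ⇒ cx

ld cx, cx; nop; ld dx, cx; and cx, dx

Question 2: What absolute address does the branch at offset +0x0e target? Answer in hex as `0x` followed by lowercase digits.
+0x0e: 5f f8 ⇒ word 0x5ff8 (big)
  opcode bits[15:11]=0xb: b/J
  imm@[10:0]=0x7f8 (s11→-8) ⇒ #-8
  target = base 0x986c + off 0x0e + 2 + imm -8 = 0x9874

0x9874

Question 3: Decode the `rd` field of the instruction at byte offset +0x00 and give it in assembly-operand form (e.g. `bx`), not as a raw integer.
cx

[00] f5 ce → 0xf5ce
  op=0xf5ce>>11=0x1e ⇒ shli (RI)
  [10:9] rd=2 = cx
  [8:0] imm=462 = #462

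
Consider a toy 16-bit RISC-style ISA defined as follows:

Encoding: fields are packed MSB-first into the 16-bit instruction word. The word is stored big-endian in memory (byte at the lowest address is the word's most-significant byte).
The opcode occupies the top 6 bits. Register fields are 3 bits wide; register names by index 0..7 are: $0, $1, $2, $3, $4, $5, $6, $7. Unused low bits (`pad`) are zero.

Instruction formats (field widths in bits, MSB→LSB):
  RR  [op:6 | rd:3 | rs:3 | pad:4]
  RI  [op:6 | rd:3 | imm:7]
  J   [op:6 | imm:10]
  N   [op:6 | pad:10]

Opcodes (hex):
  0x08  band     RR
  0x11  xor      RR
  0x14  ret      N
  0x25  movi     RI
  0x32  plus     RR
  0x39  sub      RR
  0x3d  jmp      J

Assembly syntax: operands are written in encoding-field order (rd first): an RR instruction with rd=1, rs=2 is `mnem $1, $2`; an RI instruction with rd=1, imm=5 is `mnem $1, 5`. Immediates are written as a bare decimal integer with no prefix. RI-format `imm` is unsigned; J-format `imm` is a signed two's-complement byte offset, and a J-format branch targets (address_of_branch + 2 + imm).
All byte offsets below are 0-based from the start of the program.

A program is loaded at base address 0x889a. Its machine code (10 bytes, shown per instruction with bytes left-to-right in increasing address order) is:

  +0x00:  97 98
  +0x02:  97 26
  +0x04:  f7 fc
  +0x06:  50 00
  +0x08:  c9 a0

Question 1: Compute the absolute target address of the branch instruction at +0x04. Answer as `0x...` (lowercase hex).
0x889c

@+04  big-endian(f7 fc) = 0xf7fc
  top 6b → 0x3d → jmp [J]
  [9:0] imm=1020 (s10→-4) = -4
  target = base 0x889a + off 0x04 + 2 + imm -4 = 0x889c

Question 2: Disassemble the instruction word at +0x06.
ret

off 0x06: read 50 00 as big → 0x5000
  op=0x5000>>10=0x14 ⇒ ret (N)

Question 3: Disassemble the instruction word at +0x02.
movi $6, 38

[02] 97 26 → 0x9726
  op=0x9726>>10=0x25 ⇒ movi (RI)
  [9:7] rd=6 = $6
  [6:0] imm=38 = 38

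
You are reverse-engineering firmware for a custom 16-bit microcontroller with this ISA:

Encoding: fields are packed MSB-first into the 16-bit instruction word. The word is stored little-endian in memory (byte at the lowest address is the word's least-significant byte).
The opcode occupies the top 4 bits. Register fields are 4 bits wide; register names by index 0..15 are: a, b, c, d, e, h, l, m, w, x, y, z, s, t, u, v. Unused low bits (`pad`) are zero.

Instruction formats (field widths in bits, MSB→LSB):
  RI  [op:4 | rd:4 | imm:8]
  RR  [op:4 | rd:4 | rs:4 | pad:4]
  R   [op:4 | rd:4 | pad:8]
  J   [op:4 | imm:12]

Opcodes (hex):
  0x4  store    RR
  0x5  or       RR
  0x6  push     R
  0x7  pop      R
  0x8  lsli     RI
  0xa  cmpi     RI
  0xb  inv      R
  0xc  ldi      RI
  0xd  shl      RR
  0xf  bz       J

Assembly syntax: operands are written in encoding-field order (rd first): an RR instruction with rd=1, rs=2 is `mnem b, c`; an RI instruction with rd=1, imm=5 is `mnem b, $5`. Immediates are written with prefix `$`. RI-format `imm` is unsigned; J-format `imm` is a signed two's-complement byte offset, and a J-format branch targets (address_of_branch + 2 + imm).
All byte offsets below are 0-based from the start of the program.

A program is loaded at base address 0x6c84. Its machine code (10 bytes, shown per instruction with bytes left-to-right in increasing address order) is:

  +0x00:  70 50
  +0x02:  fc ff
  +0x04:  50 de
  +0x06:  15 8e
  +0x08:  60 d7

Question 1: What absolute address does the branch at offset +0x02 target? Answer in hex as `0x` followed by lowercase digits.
0x6c84

@+02  little-endian(fc ff) = 0xfffc
  opcode bits[15:12]=0xf: bz/J
  imm@[11:0]=0xffc (s12→-4) ⇒ $-4
  target = base 0x6c84 + off 0x02 + 2 + imm -4 = 0x6c84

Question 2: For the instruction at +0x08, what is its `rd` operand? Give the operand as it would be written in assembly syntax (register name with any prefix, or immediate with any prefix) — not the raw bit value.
m

@+08  little-endian(60 d7) = 0xd760
  top 4b → 0xd → shl [RR]
  rd: (w>>8)&0xf=0x7 → m
  rs: (w>>4)&0xf=0x6 → l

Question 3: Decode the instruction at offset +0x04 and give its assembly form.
off 0x04: read 50 de as little → 0xde50
  top 4b → 0xd → shl [RR]
  rd: (w>>8)&0xf=0xe → u
  rs: (w>>4)&0xf=0x5 → h

shl u, h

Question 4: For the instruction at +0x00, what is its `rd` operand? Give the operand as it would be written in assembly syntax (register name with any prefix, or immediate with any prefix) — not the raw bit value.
a

+0x00: 70 50 ⇒ word 0x5070 (little)
  opcode bits[15:12]=0x5: or/RR
  rd: (w>>8)&0xf=0x0 → a
  rs: (w>>4)&0xf=0x7 → m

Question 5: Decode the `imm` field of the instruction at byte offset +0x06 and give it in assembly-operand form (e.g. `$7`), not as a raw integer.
@+06  little-endian(15 8e) = 0x8e15
  op=0x8e15>>12=0x8 ⇒ lsli (RI)
  rd: (w>>8)&0xf=0xe → u
  imm: (w>>0)&0xff=0x15 → $21

$21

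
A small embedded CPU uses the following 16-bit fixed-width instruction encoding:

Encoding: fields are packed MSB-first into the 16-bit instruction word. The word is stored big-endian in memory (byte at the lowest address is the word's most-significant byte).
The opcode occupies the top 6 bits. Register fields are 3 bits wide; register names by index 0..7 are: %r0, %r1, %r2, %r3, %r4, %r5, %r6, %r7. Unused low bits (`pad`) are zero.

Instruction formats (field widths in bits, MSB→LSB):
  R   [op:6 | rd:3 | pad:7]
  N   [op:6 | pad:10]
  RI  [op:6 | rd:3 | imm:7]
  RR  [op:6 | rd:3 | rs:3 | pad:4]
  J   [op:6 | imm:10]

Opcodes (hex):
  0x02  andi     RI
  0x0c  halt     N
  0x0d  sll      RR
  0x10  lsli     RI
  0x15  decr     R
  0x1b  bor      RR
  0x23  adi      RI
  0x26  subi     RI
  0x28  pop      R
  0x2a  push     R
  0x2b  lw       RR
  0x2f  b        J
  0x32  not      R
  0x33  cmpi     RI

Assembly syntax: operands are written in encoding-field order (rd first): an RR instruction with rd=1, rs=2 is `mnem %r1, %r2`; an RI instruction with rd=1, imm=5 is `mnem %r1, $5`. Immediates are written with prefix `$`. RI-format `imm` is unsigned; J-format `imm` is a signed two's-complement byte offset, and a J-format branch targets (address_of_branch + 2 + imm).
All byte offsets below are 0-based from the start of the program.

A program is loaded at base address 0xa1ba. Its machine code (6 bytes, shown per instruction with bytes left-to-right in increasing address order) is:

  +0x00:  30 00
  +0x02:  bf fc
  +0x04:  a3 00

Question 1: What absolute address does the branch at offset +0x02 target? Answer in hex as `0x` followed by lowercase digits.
off 0x02: read bf fc as big → 0xbffc
  op=0xbffc>>10=0x2f ⇒ b (J)
  [9:0] imm=1020 (s10→-4) = $-4
  target = base 0xa1ba + off 0x02 + 2 + imm -4 = 0xa1ba

0xa1ba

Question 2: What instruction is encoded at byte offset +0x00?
halt

+0x00: 30 00 ⇒ word 0x3000 (big)
  opcode bits[15:10]=0xc: halt/N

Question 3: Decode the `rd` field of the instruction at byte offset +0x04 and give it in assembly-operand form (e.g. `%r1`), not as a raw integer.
%r6

off 0x04: read a3 00 as big → 0xa300
  op=0xa300>>10=0x28 ⇒ pop (R)
  rd@[9:7]=0x6 ⇒ %r6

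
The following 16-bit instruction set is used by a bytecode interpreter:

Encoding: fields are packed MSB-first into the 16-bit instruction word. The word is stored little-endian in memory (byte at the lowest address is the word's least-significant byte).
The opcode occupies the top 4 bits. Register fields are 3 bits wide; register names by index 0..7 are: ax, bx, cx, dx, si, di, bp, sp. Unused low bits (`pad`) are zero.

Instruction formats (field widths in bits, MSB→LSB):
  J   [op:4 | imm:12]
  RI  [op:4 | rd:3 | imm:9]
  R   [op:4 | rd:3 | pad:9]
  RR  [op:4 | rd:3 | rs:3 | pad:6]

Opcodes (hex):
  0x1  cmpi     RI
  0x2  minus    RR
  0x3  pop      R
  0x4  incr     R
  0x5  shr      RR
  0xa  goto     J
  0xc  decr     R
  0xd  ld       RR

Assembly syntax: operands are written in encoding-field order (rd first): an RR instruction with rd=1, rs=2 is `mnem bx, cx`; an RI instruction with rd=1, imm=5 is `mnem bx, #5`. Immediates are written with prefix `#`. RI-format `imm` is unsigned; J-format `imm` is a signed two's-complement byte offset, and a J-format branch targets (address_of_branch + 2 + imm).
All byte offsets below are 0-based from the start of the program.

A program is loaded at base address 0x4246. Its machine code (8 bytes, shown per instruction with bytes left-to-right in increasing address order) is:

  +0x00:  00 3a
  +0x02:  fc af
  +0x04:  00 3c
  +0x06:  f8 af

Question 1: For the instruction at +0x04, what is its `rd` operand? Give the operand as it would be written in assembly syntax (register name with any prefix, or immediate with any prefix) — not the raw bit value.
+0x04: 00 3c ⇒ word 0x3c00 (little)
  opcode bits[15:12]=0x3: pop/R
  rd: (w>>9)&0x7=0x6 → bp

bp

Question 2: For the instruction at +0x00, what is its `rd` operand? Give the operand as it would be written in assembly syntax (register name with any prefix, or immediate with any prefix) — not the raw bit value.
@+00  little-endian(00 3a) = 0x3a00
  op=0x3a00>>12=0x3 ⇒ pop (R)
  rd@[11:9]=0x5 ⇒ di

di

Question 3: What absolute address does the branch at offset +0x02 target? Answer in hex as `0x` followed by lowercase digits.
0x4246

@+02  little-endian(fc af) = 0xaffc
  top 4b → 0xa → goto [J]
  imm@[11:0]=0xffc (s12→-4) ⇒ #-4
  target = base 0x4246 + off 0x02 + 2 + imm -4 = 0x4246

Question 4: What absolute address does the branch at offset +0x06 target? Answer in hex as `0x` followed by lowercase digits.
0x4246

off 0x06: read f8 af as little → 0xaff8
  op=0xaff8>>12=0xa ⇒ goto (J)
  imm@[11:0]=0xff8 (s12→-8) ⇒ #-8
  target = base 0x4246 + off 0x06 + 2 + imm -8 = 0x4246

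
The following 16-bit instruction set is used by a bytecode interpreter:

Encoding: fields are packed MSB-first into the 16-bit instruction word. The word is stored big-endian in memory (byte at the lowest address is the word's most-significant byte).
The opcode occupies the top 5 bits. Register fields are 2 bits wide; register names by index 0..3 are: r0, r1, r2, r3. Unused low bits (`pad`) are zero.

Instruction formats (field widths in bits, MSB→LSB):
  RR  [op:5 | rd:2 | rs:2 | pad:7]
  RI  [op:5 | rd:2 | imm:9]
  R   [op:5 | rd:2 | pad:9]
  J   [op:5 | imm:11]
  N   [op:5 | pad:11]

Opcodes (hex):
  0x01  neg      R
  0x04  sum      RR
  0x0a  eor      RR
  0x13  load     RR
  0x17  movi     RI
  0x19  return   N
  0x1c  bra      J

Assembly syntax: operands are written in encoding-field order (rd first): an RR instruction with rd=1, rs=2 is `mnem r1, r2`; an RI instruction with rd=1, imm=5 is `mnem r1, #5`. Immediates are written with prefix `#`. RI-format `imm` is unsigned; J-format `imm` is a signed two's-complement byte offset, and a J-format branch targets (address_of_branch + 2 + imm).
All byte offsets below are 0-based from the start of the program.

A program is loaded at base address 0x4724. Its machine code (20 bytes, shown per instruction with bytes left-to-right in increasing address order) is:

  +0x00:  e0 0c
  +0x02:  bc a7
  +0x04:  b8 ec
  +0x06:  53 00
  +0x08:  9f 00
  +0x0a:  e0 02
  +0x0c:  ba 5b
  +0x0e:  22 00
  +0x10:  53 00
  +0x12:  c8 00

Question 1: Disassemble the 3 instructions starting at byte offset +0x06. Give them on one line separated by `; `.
[06] 53 00 → 0x5300
  opcode bits[15:11]=0xa: eor/RR
  rd@[10:9]=0x1 ⇒ r1
  rs@[8:7]=0x2 ⇒ r2
[08] 9f 00 → 0x9f00
  opcode bits[15:11]=0x13: load/RR
  rd@[10:9]=0x3 ⇒ r3
  rs@[8:7]=0x2 ⇒ r2
[0a] e0 02 → 0xe002
  opcode bits[15:11]=0x1c: bra/J
  imm@[10:0]=0x2 ⇒ #2

eor r1, r2; load r3, r2; bra #2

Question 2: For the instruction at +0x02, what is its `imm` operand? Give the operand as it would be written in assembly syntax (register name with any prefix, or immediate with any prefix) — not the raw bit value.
#167

[02] bc a7 → 0xbca7
  op=0xbca7>>11=0x17 ⇒ movi (RI)
  rd: (w>>9)&0x3=0x2 → r2
  imm: (w>>0)&0x1ff=0xa7 → #167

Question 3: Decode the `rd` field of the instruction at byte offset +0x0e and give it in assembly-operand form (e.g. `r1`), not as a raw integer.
r1

[0e] 22 00 → 0x2200
  opcode bits[15:11]=0x4: sum/RR
  rd@[10:9]=0x1 ⇒ r1
  rs@[8:7]=0x0 ⇒ r0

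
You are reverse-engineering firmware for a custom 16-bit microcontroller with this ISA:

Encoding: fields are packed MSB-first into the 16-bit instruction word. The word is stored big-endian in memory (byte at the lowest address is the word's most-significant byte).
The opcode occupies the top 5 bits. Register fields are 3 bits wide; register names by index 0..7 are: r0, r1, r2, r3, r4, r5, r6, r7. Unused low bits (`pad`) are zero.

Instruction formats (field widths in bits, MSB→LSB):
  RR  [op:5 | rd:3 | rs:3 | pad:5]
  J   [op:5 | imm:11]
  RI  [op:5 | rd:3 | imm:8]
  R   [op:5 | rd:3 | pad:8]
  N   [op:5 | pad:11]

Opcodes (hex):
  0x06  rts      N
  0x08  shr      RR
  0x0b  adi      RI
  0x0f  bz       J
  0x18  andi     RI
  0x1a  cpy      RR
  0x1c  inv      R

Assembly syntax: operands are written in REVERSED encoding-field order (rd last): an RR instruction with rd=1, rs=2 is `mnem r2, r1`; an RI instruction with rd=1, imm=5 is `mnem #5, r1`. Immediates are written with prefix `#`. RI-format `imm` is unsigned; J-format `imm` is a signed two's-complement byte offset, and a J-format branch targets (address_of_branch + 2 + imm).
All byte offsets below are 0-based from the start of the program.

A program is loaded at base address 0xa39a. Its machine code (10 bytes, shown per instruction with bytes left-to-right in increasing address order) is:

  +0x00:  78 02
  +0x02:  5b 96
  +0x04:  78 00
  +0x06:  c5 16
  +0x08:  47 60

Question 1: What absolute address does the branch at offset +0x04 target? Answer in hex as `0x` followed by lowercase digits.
[04] 78 00 → 0x7800
  top 5b → 0xf → bz [J]
  imm: (w>>0)&0x7ff=0x0 → #0
  target = base 0xa39a + off 0x04 + 2 + imm 0 = 0xa3a0

0xa3a0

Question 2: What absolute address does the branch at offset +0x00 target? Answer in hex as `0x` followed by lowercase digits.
0xa39e

[00] 78 02 → 0x7802
  opcode bits[15:11]=0xf: bz/J
  imm@[10:0]=0x2 ⇒ #2
  target = base 0xa39a + off 0x00 + 2 + imm 2 = 0xa39e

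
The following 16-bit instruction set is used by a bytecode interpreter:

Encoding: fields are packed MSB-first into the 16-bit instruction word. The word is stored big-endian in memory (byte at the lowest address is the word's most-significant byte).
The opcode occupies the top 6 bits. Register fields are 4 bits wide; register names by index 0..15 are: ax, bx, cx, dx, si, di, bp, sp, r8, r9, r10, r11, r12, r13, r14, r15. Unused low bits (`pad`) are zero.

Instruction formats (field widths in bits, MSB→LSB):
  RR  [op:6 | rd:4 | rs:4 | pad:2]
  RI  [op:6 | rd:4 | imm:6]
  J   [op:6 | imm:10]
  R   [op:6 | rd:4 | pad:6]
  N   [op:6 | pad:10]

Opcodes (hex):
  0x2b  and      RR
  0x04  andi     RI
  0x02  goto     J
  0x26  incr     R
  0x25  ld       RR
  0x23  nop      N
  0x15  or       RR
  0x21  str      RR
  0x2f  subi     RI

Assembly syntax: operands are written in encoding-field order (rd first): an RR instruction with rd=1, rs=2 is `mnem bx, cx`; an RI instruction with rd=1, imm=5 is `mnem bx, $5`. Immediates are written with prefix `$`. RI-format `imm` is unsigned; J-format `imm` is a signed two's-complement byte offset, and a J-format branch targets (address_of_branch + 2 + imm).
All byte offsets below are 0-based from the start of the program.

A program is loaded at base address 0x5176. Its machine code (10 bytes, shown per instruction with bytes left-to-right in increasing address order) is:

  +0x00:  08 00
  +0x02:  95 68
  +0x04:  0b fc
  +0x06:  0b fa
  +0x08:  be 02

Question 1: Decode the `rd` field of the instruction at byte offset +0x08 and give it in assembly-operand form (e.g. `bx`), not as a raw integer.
r8

[08] be 02 → 0xbe02
  opcode bits[15:10]=0x2f: subi/RI
  rd@[9:6]=0x8 ⇒ r8
  imm@[5:0]=0x2 ⇒ $2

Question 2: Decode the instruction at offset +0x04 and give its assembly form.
goto $-4

off 0x04: read 0b fc as big → 0x0bfc
  opcode bits[15:10]=0x2: goto/J
  imm@[9:0]=0x3fc (s10→-4) ⇒ $-4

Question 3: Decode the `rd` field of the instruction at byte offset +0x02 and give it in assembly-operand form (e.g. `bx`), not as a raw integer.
@+02  big-endian(95 68) = 0x9568
  opcode bits[15:10]=0x25: ld/RR
  rd: (w>>6)&0xf=0x5 → di
  rs: (w>>2)&0xf=0xa → r10

di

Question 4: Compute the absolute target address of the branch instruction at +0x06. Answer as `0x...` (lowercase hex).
0x5178

[06] 0b fa → 0x0bfa
  opcode bits[15:10]=0x2: goto/J
  imm@[9:0]=0x3fa (s10→-6) ⇒ $-6
  target = base 0x5176 + off 0x06 + 2 + imm -6 = 0x5178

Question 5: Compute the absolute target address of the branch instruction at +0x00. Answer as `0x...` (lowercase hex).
0x5178

+0x00: 08 00 ⇒ word 0x0800 (big)
  op=0x0800>>10=0x2 ⇒ goto (J)
  imm: (w>>0)&0x3ff=0x0 → $0
  target = base 0x5176 + off 0x00 + 2 + imm 0 = 0x5178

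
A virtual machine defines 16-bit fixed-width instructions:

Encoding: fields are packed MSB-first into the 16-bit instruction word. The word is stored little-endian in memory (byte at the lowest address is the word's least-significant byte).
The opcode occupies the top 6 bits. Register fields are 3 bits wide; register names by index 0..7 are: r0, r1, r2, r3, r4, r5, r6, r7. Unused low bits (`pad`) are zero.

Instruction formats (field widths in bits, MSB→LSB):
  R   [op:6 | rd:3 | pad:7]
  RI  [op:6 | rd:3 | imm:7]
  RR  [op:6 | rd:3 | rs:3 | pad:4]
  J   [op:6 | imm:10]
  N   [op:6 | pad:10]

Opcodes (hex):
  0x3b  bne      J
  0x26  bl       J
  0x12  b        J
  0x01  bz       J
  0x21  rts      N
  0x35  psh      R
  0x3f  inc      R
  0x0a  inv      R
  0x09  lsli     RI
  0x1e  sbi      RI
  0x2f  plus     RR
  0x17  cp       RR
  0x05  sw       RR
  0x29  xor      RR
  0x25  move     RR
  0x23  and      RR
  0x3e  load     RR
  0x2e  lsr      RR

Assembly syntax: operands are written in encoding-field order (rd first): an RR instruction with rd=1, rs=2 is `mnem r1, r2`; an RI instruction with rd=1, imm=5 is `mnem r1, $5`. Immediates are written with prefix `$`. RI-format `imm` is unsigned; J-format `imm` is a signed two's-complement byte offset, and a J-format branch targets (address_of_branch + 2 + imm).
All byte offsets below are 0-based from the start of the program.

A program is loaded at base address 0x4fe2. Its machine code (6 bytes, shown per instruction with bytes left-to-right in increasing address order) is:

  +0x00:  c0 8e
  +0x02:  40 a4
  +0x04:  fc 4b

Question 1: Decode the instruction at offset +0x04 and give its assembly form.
b $-4

off 0x04: read fc 4b as little → 0x4bfc
  op=0x4bfc>>10=0x12 ⇒ b (J)
  imm@[9:0]=0x3fc (s10→-4) ⇒ $-4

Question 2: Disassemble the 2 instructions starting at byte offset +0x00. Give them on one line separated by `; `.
+0x00: c0 8e ⇒ word 0x8ec0 (little)
  op=0x8ec0>>10=0x23 ⇒ and (RR)
  rd@[9:7]=0x5 ⇒ r5
  rs@[6:4]=0x4 ⇒ r4
+0x02: 40 a4 ⇒ word 0xa440 (little)
  op=0xa440>>10=0x29 ⇒ xor (RR)
  rd@[9:7]=0x0 ⇒ r0
  rs@[6:4]=0x4 ⇒ r4

and r5, r4; xor r0, r4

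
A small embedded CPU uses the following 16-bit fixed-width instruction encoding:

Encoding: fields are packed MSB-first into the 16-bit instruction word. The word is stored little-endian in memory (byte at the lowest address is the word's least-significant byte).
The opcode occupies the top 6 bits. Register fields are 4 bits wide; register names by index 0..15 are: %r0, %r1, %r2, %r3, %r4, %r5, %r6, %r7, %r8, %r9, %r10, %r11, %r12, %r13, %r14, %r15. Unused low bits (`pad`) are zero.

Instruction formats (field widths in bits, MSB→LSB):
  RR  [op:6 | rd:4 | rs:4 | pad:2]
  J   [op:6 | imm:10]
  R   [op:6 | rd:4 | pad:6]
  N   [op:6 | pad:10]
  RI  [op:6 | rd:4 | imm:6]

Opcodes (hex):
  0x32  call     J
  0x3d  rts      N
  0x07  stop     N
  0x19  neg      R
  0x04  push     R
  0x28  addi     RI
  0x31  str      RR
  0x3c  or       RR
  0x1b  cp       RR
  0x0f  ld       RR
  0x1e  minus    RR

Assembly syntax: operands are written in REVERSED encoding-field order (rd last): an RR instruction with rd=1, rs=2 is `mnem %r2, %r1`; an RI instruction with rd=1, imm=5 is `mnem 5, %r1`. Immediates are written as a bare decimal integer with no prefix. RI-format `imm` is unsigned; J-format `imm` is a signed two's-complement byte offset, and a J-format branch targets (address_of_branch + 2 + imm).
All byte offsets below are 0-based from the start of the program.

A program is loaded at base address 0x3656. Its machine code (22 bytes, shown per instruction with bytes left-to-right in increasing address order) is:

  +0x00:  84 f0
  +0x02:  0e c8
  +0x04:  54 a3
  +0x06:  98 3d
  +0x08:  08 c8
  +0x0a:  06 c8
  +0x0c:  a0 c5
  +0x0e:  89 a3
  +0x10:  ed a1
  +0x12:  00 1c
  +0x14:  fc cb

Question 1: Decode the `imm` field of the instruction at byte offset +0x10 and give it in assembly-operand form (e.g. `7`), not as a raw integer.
45

+0x10: ed a1 ⇒ word 0xa1ed (little)
  opcode bits[15:10]=0x28: addi/RI
  rd: (w>>6)&0xf=0x7 → %r7
  imm: (w>>0)&0x3f=0x2d → 45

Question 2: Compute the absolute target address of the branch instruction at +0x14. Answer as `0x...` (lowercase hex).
+0x14: fc cb ⇒ word 0xcbfc (little)
  top 6b → 0x32 → call [J]
  [9:0] imm=1020 (s10→-4) = -4
  target = base 0x3656 + off 0x14 + 2 + imm -4 = 0x3668

0x3668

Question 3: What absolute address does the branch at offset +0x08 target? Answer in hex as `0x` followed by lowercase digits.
off 0x08: read 08 c8 as little → 0xc808
  top 6b → 0x32 → call [J]
  imm: (w>>0)&0x3ff=0x8 → 8
  target = base 0x3656 + off 0x08 + 2 + imm 8 = 0x3668

0x3668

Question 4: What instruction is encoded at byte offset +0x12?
stop

off 0x12: read 00 1c as little → 0x1c00
  top 6b → 0x7 → stop [N]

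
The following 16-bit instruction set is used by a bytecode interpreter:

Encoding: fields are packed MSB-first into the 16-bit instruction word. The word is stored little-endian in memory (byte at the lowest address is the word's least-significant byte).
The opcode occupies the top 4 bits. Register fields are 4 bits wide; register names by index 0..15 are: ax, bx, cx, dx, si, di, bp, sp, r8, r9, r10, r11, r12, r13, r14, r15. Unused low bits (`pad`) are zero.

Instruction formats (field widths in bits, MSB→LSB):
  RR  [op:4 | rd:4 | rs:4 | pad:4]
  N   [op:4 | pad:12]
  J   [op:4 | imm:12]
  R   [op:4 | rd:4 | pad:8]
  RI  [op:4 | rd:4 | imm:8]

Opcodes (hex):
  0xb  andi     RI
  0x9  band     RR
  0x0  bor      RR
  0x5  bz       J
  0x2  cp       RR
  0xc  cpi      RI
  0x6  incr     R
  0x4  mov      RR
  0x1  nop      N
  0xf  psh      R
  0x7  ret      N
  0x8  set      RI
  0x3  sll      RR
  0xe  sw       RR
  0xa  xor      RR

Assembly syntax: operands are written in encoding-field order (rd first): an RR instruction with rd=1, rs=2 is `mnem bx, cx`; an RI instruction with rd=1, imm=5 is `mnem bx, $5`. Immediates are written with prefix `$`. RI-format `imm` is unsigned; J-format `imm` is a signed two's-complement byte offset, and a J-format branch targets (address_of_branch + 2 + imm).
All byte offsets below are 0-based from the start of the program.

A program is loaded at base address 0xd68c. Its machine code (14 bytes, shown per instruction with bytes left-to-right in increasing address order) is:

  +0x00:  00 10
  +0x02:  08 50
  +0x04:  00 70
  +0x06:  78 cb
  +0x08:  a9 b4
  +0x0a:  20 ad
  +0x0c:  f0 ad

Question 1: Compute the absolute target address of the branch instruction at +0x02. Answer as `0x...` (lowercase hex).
@+02  little-endian(08 50) = 0x5008
  opcode bits[15:12]=0x5: bz/J
  imm: (w>>0)&0xfff=0x8 → $8
  target = base 0xd68c + off 0x02 + 2 + imm 8 = 0xd698

0xd698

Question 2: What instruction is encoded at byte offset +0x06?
cpi r11, $120

off 0x06: read 78 cb as little → 0xcb78
  top 4b → 0xc → cpi [RI]
  [11:8] rd=11 = r11
  [7:0] imm=120 = $120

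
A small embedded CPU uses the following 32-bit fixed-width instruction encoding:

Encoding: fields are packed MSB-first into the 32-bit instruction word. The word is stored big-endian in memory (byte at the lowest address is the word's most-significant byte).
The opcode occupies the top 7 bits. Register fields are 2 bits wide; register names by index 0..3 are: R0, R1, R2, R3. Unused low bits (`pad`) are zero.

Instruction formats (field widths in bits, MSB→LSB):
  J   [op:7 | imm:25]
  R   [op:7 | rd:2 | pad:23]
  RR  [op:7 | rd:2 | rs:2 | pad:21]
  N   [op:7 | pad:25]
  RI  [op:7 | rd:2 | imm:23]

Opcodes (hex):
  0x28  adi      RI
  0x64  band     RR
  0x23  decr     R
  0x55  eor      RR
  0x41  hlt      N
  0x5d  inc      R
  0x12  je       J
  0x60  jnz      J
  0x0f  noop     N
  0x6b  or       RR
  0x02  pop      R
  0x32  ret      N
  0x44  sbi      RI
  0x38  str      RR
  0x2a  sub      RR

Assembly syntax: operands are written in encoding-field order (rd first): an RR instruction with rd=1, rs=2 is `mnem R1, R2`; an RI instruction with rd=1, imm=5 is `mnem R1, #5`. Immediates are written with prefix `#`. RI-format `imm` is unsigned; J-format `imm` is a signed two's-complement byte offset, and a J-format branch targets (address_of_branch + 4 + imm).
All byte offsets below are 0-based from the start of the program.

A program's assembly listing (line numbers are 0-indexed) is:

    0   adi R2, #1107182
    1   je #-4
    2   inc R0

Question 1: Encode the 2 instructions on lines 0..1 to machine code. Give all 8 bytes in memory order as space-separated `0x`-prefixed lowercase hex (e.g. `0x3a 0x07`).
0. adi fields op=0x28:7|rd=2:2|imm=1107182:23 → word 5110e4eeh → 51 10 e4 ee
1. je fields op=0x12:7|imm=-4:25 → word 25fffffch → 25 ff ff fc

0x51 0x10 0xe4 0xee 0x25 0xff 0xff 0xfc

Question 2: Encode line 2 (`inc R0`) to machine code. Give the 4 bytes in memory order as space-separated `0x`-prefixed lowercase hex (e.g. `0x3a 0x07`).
0xba 0x00 0x00 0x00

2. inc fields op=0x5d:7|rd=0:2|pad=0:23 → word ba000000h → ba 00 00 00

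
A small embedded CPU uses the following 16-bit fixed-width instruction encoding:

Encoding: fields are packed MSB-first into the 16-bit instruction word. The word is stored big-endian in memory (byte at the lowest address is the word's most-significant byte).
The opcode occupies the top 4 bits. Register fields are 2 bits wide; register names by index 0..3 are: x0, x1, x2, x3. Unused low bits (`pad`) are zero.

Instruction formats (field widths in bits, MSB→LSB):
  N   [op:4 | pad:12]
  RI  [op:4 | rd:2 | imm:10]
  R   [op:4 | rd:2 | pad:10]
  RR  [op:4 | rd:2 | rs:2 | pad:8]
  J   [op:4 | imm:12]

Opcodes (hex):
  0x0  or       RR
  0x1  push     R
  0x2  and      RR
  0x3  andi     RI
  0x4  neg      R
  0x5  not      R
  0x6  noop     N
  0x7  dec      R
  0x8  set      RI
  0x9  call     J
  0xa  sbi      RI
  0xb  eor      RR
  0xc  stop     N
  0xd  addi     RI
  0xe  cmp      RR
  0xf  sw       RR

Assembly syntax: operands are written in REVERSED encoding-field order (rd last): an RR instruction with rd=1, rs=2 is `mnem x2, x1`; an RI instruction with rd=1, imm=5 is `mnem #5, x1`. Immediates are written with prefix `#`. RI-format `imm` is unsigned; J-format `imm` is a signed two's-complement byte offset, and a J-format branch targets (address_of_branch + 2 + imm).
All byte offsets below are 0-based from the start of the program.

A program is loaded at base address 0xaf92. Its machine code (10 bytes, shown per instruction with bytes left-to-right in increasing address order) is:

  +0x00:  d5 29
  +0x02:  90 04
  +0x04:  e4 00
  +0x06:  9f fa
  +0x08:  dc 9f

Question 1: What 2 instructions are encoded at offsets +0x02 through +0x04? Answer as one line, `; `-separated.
call #4; cmp x0, x1

[02] 90 04 → 0x9004
  top 4b → 0x9 → call [J]
  imm@[11:0]=0x4 ⇒ #4
[04] e4 00 → 0xe400
  top 4b → 0xe → cmp [RR]
  rd@[11:10]=0x1 ⇒ x1
  rs@[9:8]=0x0 ⇒ x0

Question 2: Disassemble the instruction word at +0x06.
call #-6

@+06  big-endian(9f fa) = 0x9ffa
  opcode bits[15:12]=0x9: call/J
  [11:0] imm=4090 (s12→-6) = #-6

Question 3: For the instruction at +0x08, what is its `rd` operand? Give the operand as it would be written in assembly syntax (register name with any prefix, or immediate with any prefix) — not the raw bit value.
x3

@+08  big-endian(dc 9f) = 0xdc9f
  top 4b → 0xd → addi [RI]
  rd@[11:10]=0x3 ⇒ x3
  imm@[9:0]=0x9f ⇒ #159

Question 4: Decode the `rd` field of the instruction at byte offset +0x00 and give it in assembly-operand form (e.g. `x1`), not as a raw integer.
x1

[00] d5 29 → 0xd529
  op=0xd529>>12=0xd ⇒ addi (RI)
  rd@[11:10]=0x1 ⇒ x1
  imm@[9:0]=0x129 ⇒ #297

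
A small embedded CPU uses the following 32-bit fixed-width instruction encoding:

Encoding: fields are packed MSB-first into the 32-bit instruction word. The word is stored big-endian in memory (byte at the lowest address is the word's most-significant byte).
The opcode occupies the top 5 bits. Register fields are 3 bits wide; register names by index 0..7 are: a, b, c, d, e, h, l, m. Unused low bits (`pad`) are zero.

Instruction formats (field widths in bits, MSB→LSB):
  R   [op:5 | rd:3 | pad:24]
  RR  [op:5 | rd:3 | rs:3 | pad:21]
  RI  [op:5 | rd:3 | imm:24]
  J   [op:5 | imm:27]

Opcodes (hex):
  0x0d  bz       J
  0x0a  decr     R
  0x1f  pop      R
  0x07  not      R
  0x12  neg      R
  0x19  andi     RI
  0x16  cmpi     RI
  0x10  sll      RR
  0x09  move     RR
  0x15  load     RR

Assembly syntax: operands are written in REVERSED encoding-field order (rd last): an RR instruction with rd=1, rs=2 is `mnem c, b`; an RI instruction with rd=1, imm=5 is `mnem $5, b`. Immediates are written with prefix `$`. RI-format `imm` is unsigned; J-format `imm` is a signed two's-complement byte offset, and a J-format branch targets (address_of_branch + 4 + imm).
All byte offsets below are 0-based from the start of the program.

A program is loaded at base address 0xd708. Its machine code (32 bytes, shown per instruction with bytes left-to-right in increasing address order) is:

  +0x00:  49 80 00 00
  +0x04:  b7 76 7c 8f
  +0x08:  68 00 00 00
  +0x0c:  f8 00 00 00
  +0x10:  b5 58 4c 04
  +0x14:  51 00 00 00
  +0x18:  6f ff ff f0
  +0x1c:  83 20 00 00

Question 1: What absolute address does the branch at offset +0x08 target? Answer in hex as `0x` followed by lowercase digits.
0xd714

+0x08: 68 00 00 00 ⇒ word 0x68000000 (big)
  op=0x68000000>>27=0xd ⇒ bz (J)
  [26:0] imm=0 = $0
  target = base 0xd708 + off 0x08 + 4 + imm 0 = 0xd714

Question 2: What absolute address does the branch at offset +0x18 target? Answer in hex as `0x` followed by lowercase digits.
[18] 6f ff ff f0 → 0x6ffffff0
  opcode bits[31:27]=0xd: bz/J
  [26:0] imm=134217712 (s27→-16) = $-16
  target = base 0xd708 + off 0x18 + 4 + imm -16 = 0xd714

0xd714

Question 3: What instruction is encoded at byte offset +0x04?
+0x04: b7 76 7c 8f ⇒ word 0xb7767c8f (big)
  op=0xb7767c8f>>27=0x16 ⇒ cmpi (RI)
  [26:24] rd=7 = m
  [23:0] imm=7765135 = $7765135

cmpi $7765135, m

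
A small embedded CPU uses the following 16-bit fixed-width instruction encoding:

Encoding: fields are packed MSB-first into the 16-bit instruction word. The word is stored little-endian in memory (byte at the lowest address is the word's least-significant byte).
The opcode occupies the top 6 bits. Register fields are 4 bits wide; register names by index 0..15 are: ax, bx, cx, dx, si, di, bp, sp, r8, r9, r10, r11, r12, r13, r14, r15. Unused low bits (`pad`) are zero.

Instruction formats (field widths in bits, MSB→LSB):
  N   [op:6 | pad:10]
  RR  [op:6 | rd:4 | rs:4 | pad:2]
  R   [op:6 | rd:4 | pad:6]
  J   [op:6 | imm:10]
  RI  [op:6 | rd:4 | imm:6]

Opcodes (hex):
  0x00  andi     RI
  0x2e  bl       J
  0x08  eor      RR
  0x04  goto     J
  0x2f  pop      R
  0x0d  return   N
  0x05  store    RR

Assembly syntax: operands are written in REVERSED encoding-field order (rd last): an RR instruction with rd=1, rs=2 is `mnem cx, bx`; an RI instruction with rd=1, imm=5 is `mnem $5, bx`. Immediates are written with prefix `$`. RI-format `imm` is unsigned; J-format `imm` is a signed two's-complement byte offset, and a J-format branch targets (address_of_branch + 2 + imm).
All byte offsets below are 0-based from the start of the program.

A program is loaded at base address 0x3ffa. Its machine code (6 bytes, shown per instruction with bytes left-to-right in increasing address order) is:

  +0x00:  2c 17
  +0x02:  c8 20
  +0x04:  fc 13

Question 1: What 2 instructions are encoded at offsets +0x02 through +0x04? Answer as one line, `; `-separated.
eor cx, dx; goto $-4

@+02  little-endian(c8 20) = 0x20c8
  top 6b → 0x8 → eor [RR]
  rd: (w>>6)&0xf=0x3 → dx
  rs: (w>>2)&0xf=0x2 → cx
@+04  little-endian(fc 13) = 0x13fc
  top 6b → 0x4 → goto [J]
  imm: (w>>0)&0x3ff=0x3fc (s10→-4) → $-4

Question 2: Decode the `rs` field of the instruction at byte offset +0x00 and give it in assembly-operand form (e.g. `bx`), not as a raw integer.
r11

@+00  little-endian(2c 17) = 0x172c
  op=0x172c>>10=0x5 ⇒ store (RR)
  rd: (w>>6)&0xf=0xc → r12
  rs: (w>>2)&0xf=0xb → r11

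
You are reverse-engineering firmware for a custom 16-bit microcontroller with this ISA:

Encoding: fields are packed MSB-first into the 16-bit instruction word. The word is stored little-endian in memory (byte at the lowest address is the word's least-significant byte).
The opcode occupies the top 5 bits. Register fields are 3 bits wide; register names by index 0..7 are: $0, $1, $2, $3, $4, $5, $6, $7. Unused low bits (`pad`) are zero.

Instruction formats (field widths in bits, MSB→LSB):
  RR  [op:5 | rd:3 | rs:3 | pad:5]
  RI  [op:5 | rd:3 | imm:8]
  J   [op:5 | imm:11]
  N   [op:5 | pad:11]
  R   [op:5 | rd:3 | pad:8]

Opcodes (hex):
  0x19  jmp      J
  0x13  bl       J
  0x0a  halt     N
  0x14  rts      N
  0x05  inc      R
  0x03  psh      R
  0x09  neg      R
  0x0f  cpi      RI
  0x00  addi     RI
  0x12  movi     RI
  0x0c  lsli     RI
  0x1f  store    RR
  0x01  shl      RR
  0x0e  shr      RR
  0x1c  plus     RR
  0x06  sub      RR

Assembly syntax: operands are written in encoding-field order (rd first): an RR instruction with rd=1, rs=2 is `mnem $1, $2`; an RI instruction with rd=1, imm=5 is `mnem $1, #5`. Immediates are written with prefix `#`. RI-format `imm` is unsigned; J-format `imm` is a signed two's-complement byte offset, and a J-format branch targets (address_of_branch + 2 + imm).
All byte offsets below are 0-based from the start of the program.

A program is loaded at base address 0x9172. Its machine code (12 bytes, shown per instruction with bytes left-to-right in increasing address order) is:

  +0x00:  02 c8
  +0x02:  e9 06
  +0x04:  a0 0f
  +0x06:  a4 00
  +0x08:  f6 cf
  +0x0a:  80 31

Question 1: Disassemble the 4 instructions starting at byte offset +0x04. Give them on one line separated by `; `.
shl $7, $5; addi $0, #164; jmp #-10; sub $1, $4

[04] a0 0f → 0x0fa0
  op=0x0fa0>>11=0x1 ⇒ shl (RR)
  rd: (w>>8)&0x7=0x7 → $7
  rs: (w>>5)&0x7=0x5 → $5
[06] a4 00 → 0x00a4
  op=0x00a4>>11=0x0 ⇒ addi (RI)
  rd: (w>>8)&0x7=0x0 → $0
  imm: (w>>0)&0xff=0xa4 → #164
[08] f6 cf → 0xcff6
  op=0xcff6>>11=0x19 ⇒ jmp (J)
  imm: (w>>0)&0x7ff=0x7f6 (s11→-10) → #-10
[0a] 80 31 → 0x3180
  op=0x3180>>11=0x6 ⇒ sub (RR)
  rd: (w>>8)&0x7=0x1 → $1
  rs: (w>>5)&0x7=0x4 → $4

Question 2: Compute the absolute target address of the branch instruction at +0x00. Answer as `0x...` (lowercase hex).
off 0x00: read 02 c8 as little → 0xc802
  top 5b → 0x19 → jmp [J]
  imm@[10:0]=0x2 ⇒ #2
  target = base 0x9172 + off 0x00 + 2 + imm 2 = 0x9176

0x9176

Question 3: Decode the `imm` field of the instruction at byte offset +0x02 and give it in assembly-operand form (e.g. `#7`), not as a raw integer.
@+02  little-endian(e9 06) = 0x06e9
  top 5b → 0x0 → addi [RI]
  rd@[10:8]=0x6 ⇒ $6
  imm@[7:0]=0xe9 ⇒ #233

#233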